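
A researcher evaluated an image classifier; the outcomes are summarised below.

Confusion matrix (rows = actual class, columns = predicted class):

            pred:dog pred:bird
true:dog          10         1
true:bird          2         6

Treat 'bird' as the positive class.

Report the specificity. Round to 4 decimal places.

Specificity = TN/(TN+FP) = 10/(10+1) = 0.9091

0.9091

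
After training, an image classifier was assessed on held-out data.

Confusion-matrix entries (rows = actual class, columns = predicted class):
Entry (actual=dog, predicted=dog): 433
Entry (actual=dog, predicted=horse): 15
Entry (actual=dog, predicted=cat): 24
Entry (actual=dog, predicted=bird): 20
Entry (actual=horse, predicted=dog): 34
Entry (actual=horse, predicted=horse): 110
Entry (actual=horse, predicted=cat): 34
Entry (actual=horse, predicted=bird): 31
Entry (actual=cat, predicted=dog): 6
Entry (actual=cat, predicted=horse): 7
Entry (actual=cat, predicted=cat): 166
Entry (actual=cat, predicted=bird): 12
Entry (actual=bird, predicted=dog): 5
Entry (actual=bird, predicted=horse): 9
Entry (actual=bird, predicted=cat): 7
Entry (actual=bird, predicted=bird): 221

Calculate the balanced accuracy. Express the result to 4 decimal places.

Balanced accuracy = mean of per-class recall.
  dog: recall = 433/492 = 0.88008
  horse: recall = 110/209 = 0.52632
  cat: recall = 166/191 = 0.86911
  bird: recall = 221/242 = 0.91322
Mean = (0.88008 + 0.52632 + 0.86911 + 0.91322) / 4 = 0.7972

0.7972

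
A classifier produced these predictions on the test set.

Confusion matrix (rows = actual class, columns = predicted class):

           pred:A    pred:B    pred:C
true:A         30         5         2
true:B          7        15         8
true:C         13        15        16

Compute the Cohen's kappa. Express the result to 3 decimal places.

0.329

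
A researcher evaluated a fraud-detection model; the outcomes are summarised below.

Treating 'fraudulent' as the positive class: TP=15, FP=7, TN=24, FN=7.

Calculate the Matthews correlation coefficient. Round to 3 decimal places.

MCC = (TP·TN − FP·FN) / √((TP+FP)(TP+FN)(TN+FP)(TN+FN))
Numerator = 15·24 − 7·7 = 311
Denominator = √(22·22·31·31) = √465124 = 682.0000
MCC = 311 / 682.0000 = 0.456

0.456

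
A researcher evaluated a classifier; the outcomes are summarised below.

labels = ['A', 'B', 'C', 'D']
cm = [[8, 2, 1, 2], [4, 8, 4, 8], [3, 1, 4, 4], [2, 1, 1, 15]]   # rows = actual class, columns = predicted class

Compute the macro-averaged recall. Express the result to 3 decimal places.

Per-class recall (TP/(TP+FN)):
  A: TP=8, FN=2+1+2=5 → 8/13 = 0.6154
  B: TP=8, FN=4+4+8=16 → 8/24 = 0.3333
  C: TP=4, FN=3+1+4=8 → 4/12 = 0.3333
  D: TP=15, FN=2+1+1=4 → 15/19 = 0.7895
Macro-recall = mean = (0.6154 + 0.3333 + 0.3333 + 0.7895) / 4 = 0.518

0.518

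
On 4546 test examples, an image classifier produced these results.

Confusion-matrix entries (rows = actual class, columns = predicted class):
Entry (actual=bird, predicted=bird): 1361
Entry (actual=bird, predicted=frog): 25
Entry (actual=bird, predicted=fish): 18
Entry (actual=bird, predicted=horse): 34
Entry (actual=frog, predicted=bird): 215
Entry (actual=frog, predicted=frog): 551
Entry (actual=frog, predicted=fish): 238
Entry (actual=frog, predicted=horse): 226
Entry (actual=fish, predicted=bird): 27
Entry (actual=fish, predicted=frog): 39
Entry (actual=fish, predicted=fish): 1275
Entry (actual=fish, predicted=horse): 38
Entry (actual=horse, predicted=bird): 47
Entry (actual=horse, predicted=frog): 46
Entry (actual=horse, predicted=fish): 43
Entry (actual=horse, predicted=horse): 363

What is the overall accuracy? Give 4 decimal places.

Accuracy = trace / total = (1361+551+1275+363=3550) / 4546 = 3550/4546 = 0.7809

0.7809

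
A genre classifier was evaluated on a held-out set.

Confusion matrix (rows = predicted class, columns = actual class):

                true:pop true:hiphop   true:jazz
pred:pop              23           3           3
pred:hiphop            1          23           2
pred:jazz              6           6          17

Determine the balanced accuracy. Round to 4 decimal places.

Balanced accuracy = mean of per-class recall.
  pop: recall = 23/30 = 0.76667
  hiphop: recall = 23/32 = 0.71875
  jazz: recall = 17/22 = 0.77273
Mean = (0.76667 + 0.71875 + 0.77273) / 3 = 0.7527

0.7527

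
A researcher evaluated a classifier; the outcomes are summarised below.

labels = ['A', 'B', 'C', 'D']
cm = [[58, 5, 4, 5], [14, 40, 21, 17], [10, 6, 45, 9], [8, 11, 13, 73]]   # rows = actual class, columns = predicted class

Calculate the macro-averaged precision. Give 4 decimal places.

0.6334

Per-class precision (TP/(TP+FP)):
  A: TP=58, FP=14+10+8=32 → 58/90 = 0.64444
  B: TP=40, FP=5+6+11=22 → 40/62 = 0.64516
  C: TP=45, FP=4+21+13=38 → 45/83 = 0.54217
  D: TP=73, FP=5+17+9=31 → 73/104 = 0.70192
Macro-precision = mean = (0.64444 + 0.64516 + 0.54217 + 0.70192) / 4 = 0.6334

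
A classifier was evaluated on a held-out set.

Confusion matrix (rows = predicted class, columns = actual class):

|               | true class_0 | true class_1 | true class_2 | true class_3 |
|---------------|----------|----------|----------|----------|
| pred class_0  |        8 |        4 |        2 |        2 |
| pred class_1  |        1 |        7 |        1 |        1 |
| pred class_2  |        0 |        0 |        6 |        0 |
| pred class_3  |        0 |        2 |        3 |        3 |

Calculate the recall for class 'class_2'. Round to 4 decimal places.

0.5000

One-vs-rest for 'class_2': TP = diagonal; FP = other classes predicted 'class_2'; FN = 'class_2' predicted as other.
recall = TP/(TP+FN).
class_2: TP=6, FN=2+1+3=6 → 6/12 = 0.50000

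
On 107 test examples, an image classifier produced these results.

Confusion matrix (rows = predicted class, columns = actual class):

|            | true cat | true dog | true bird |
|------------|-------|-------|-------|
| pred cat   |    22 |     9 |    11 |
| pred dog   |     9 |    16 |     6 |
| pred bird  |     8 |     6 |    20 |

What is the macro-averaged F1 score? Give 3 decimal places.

0.541

Per-class F1 score (2·TP/(2·TP+FP+FN)):
  cat: TP=22, FP=9+11=20, FN=9+8=17 → 44/81 = 0.5432
  dog: TP=16, FP=9+6=15, FN=9+6=15 → 32/62 = 0.5161
  bird: TP=20, FP=8+6=14, FN=11+6=17 → 40/71 = 0.5634
Macro-F1 score = mean = (0.5432 + 0.5161 + 0.5634) / 3 = 0.541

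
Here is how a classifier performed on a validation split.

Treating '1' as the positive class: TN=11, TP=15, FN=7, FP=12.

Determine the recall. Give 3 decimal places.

Recall = TP/(TP+FN) = 15/(15+7) = 15/22 = 0.682

0.682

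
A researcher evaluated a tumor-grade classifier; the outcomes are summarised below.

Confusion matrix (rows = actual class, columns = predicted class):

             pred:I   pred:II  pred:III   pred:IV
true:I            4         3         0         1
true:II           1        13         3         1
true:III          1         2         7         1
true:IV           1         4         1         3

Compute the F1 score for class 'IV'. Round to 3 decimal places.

One-vs-rest for 'IV': TP = diagonal; FP = other classes predicted 'IV'; FN = 'IV' predicted as other.
F1 score = 2·TP/(2·TP+FP+FN).
IV: TP=3, FP=1+1+1=3, FN=1+4+1=6 → 6/15 = 0.4000

0.400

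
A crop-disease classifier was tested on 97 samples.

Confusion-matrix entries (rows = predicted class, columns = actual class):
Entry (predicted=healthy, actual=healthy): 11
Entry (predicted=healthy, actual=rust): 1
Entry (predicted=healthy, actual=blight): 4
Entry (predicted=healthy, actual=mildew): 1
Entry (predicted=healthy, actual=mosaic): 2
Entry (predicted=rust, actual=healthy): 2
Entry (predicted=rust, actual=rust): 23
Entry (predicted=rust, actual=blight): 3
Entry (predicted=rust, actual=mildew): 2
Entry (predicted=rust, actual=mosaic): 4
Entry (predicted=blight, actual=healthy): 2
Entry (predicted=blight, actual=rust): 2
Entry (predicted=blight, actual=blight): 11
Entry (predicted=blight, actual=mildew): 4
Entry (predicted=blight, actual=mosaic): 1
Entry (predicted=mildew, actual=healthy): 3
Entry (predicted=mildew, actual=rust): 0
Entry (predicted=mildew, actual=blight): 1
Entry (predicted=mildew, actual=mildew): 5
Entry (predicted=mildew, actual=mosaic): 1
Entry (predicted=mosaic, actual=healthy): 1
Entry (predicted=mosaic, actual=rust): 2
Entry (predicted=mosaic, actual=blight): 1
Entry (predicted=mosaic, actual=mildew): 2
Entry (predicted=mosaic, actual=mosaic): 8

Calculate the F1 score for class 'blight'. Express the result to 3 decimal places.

Take TP from the diagonal, FP from the rest of the 'blight' prediction marginal, FN from the rest of the 'blight' actual marginal.
F1 score = 2·TP/(2·TP+FP+FN).
blight: TP=11, FP=2+2+4+1=9, FN=4+3+1+1=9 → 22/40 = 0.5500

0.550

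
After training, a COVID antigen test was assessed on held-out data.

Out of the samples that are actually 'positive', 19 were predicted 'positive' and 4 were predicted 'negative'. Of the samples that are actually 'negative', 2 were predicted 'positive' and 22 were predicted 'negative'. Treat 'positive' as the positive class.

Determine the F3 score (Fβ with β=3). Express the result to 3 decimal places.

Fβ = (1+β²)·TP / ((1+β²)·TP + β²·FN + FP), with β²=9
= 10·19 / (10·19 + 9·4 + 2) = 0.833

0.833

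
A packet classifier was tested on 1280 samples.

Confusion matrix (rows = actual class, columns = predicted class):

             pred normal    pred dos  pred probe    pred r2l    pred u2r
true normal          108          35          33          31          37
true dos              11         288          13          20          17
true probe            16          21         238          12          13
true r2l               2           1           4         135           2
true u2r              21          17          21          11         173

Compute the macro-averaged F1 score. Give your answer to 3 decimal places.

0.721

Per-class F1 score (2·TP/(2·TP+FP+FN)):
  normal: TP=108, FP=11+16+2+21=50, FN=35+33+31+37=136 → 216/402 = 0.5373
  dos: TP=288, FP=35+21+1+17=74, FN=11+13+20+17=61 → 576/711 = 0.8101
  probe: TP=238, FP=33+13+4+21=71, FN=16+21+12+13=62 → 476/609 = 0.7816
  r2l: TP=135, FP=31+20+12+11=74, FN=2+1+4+2=9 → 270/353 = 0.7649
  u2r: TP=173, FP=37+17+13+2=69, FN=21+17+21+11=70 → 346/485 = 0.7134
Macro-F1 score = mean = (0.5373 + 0.8101 + 0.7816 + 0.7649 + 0.7134) / 5 = 0.721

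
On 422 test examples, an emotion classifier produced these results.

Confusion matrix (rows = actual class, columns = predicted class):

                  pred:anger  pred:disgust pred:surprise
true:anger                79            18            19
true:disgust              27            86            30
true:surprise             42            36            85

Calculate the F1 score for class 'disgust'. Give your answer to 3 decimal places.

One-vs-rest for 'disgust': TP = diagonal; FP = other classes predicted 'disgust'; FN = 'disgust' predicted as other.
F1 score = 2·TP/(2·TP+FP+FN).
disgust: TP=86, FP=18+36=54, FN=27+30=57 → 172/283 = 0.6078

0.608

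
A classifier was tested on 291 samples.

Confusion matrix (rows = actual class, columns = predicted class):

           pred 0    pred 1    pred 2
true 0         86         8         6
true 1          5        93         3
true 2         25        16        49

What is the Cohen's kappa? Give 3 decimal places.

0.673

Observed agreement pₒ = trace/N = 228/291 = 0.7835
Expected agreement pₑ = Σ (rowᵢ·colᵢ)/N² = (100·116 + 101·117 + 90·58)/291² = 0.3382
κ = (pₒ − pₑ)/(1 − pₑ) = (0.7835 − 0.3382)/(1 − 0.3382) = 0.673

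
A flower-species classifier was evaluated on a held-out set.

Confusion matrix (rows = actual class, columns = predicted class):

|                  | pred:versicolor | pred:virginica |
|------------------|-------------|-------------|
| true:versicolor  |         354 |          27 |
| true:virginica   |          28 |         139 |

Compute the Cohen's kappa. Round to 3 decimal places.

0.763

Observed agreement pₒ = trace/N = 493/548 = 0.8996
Expected agreement pₑ = Σ (rowᵢ·colᵢ)/N² = (381·382 + 167·166)/548² = 0.5770
κ = (pₒ − pₑ)/(1 − pₑ) = (0.8996 − 0.5770)/(1 − 0.5770) = 0.763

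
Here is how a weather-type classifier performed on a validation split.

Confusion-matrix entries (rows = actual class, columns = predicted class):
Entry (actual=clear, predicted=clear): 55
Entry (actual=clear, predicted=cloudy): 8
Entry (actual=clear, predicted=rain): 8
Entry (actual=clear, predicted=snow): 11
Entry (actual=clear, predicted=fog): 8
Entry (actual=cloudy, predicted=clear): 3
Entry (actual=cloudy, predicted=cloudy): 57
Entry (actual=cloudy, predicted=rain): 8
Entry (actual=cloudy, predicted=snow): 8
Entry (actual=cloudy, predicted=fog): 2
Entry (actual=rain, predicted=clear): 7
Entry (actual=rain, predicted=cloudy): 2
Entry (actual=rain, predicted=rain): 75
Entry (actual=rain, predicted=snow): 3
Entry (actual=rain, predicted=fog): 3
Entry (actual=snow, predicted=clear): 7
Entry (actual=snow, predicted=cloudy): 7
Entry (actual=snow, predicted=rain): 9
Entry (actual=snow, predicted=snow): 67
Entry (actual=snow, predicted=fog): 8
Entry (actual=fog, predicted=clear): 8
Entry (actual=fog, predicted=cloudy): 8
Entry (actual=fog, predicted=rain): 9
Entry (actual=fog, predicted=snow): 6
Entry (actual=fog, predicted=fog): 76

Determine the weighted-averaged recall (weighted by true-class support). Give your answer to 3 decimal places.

Per-class recall (TP/(TP+FN)):
  clear: TP=55, FN=8+8+11+8=35 → 55/90 = 0.6111
  cloudy: TP=57, FN=3+8+8+2=21 → 57/78 = 0.7308
  rain: TP=75, FN=7+2+3+3=15 → 75/90 = 0.8333
  snow: TP=67, FN=7+7+9+8=31 → 67/98 = 0.6837
  fog: TP=76, FN=8+8+9+6=31 → 76/107 = 0.7103
Weighted-recall = Σ (supportᵢ/N)·recallᵢ with N=463: (90/463)·0.6111 + (78/463)·0.7308 + (90/463)·0.8333 + (98/463)·0.6837 + (107/463)·0.7103 = 0.713

0.713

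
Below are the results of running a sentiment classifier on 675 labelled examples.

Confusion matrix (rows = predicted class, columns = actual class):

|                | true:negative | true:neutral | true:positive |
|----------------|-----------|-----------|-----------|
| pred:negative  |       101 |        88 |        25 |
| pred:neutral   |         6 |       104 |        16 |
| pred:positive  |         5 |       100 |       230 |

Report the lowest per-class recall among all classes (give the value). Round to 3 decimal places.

Per-class recall (TP/(TP+FN)):
  negative: TP=101, FN=6+5=11 → 101/112 = 0.9018
  neutral: TP=104, FN=88+100=188 → 104/292 = 0.3562
  positive: TP=230, FN=25+16=41 → 230/271 = 0.8487
Lowest is class 'neutral' with recall = 0.356.

0.356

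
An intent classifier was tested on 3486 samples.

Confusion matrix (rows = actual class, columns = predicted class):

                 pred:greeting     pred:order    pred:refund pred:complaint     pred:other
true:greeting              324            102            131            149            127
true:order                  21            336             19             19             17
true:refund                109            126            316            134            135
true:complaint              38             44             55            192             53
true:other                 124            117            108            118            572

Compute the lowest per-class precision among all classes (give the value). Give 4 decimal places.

Per-class precision (TP/(TP+FP)):
  greeting: TP=324, FP=21+109+38+124=292 → 324/616 = 0.52597
  order: TP=336, FP=102+126+44+117=389 → 336/725 = 0.46345
  refund: TP=316, FP=131+19+55+108=313 → 316/629 = 0.50238
  complaint: TP=192, FP=149+19+134+118=420 → 192/612 = 0.31373
  other: TP=572, FP=127+17+135+53=332 → 572/904 = 0.63274
Lowest is class 'complaint' with precision = 0.3137.

0.3137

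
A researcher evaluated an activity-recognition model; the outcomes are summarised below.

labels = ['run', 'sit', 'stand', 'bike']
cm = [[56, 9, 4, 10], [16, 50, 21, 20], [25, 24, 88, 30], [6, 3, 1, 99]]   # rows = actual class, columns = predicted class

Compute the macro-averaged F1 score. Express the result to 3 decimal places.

0.625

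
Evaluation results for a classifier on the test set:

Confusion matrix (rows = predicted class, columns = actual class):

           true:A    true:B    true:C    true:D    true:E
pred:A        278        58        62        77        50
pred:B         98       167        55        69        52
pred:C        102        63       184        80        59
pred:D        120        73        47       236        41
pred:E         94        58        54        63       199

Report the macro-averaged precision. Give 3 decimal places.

Per-class precision (TP/(TP+FP)):
  A: TP=278, FP=58+62+77+50=247 → 278/525 = 0.5295
  B: TP=167, FP=98+55+69+52=274 → 167/441 = 0.3787
  C: TP=184, FP=102+63+80+59=304 → 184/488 = 0.3770
  D: TP=236, FP=120+73+47+41=281 → 236/517 = 0.4565
  E: TP=199, FP=94+58+54+63=269 → 199/468 = 0.4252
Macro-precision = mean = (0.5295 + 0.3787 + 0.3770 + 0.4565 + 0.4252) / 5 = 0.433

0.433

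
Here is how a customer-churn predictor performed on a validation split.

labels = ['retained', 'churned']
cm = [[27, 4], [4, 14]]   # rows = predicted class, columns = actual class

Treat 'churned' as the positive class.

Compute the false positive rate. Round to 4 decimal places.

FPR = FP/(FP+TN) = 4/(4+27) = 0.1290

0.1290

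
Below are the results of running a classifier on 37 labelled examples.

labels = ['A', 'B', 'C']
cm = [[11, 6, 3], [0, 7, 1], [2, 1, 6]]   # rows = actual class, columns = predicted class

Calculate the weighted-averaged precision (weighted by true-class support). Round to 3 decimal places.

Per-class precision (TP/(TP+FP)):
  A: TP=11, FP=0+2=2 → 11/13 = 0.8462
  B: TP=7, FP=6+1=7 → 7/14 = 0.5000
  C: TP=6, FP=3+1=4 → 6/10 = 0.6000
Weighted-precision = Σ (supportᵢ/N)·precisionᵢ with N=37: (20/37)·0.8462 + (8/37)·0.5000 + (9/37)·0.6000 = 0.711

0.711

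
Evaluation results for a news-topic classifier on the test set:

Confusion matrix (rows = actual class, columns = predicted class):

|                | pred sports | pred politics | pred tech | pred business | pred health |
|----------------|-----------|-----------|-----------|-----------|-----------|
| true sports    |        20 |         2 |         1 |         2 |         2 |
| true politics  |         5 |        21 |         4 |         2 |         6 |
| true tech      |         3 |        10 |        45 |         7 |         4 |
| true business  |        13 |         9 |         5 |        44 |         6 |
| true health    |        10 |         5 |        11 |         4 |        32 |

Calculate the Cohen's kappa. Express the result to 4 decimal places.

Observed agreement pₒ = trace/N = 162/273 = 0.59341
Expected agreement pₑ = Σ (rowᵢ·colᵢ)/N² = (27·51 + 38·47 + 69·66 + 77·59 + 62·50)/273² = 0.20609
κ = (pₒ − pₑ)/(1 − pₑ) = (0.59341 − 0.20609)/(1 − 0.20609) = 0.4879

0.4879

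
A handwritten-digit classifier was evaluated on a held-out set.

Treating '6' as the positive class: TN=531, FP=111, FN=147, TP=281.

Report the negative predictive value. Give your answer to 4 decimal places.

NPV = TN/(TN+FN) = 531/(531+147) = 0.7832

0.7832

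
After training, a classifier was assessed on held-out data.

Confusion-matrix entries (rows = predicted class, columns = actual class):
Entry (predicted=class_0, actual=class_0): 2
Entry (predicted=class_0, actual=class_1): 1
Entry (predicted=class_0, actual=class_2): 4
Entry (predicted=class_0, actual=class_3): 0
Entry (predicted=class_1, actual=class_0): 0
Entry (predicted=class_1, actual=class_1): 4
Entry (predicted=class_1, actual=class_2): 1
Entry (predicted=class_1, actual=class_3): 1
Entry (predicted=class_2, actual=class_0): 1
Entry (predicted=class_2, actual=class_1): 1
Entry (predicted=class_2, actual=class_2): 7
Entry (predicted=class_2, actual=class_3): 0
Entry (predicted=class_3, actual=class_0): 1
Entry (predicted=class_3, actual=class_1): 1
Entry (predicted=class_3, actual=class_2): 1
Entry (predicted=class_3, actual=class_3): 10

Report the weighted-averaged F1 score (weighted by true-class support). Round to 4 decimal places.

0.6629

Per-class F1 score (2·TP/(2·TP+FP+FN)):
  class_0: TP=2, FP=1+4+0=5, FN=0+1+1=2 → 4/11 = 0.36364
  class_1: TP=4, FP=0+1+1=2, FN=1+1+1=3 → 8/13 = 0.61538
  class_2: TP=7, FP=1+1+0=2, FN=4+1+1=6 → 14/22 = 0.63636
  class_3: TP=10, FP=1+1+1=3, FN=0+1+0=1 → 20/24 = 0.83333
Weighted-F1 score = Σ (supportᵢ/N)·F1 scoreᵢ with N=35: (4/35)·0.36364 + (7/35)·0.61538 + (13/35)·0.63636 + (11/35)·0.83333 = 0.6629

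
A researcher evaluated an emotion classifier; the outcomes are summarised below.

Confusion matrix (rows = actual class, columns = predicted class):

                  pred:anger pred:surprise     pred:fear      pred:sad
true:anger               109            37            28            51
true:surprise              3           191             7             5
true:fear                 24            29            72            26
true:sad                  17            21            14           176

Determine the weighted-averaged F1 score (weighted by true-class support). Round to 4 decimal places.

0.6635

Per-class F1 score (2·TP/(2·TP+FP+FN)):
  anger: TP=109, FP=3+24+17=44, FN=37+28+51=116 → 218/378 = 0.57672
  surprise: TP=191, FP=37+29+21=87, FN=3+7+5=15 → 382/484 = 0.78926
  fear: TP=72, FP=28+7+14=49, FN=24+29+26=79 → 144/272 = 0.52941
  sad: TP=176, FP=51+5+26=82, FN=17+21+14=52 → 352/486 = 0.72428
Weighted-F1 score = Σ (supportᵢ/N)·F1 scoreᵢ with N=810: (225/810)·0.57672 + (206/810)·0.78926 + (151/810)·0.52941 + (228/810)·0.72428 = 0.6635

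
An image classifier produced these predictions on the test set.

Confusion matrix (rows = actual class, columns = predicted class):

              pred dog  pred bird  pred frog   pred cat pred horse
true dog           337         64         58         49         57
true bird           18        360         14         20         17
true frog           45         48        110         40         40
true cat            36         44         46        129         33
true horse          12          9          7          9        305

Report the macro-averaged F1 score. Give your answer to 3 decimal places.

Per-class F1 score (2·TP/(2·TP+FP+FN)):
  dog: TP=337, FP=18+45+36+12=111, FN=64+58+49+57=228 → 674/1013 = 0.6654
  bird: TP=360, FP=64+48+44+9=165, FN=18+14+20+17=69 → 720/954 = 0.7547
  frog: TP=110, FP=58+14+46+7=125, FN=45+48+40+40=173 → 220/518 = 0.4247
  cat: TP=129, FP=49+20+40+9=118, FN=36+44+46+33=159 → 258/535 = 0.4822
  horse: TP=305, FP=57+17+40+33=147, FN=12+9+7+9=37 → 610/794 = 0.7683
Macro-F1 score = mean = (0.6654 + 0.7547 + 0.4247 + 0.4822 + 0.7683) / 5 = 0.619

0.619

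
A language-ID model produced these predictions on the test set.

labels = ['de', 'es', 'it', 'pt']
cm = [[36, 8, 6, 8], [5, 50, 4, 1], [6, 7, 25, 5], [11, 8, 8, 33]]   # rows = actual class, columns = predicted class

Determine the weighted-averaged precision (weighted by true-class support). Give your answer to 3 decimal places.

Per-class precision (TP/(TP+FP)):
  de: TP=36, FP=5+6+11=22 → 36/58 = 0.6207
  es: TP=50, FP=8+7+8=23 → 50/73 = 0.6849
  it: TP=25, FP=6+4+8=18 → 25/43 = 0.5814
  pt: TP=33, FP=8+1+5=14 → 33/47 = 0.7021
Weighted-precision = Σ (supportᵢ/N)·precisionᵢ with N=221: (58/221)·0.6207 + (60/221)·0.6849 + (43/221)·0.5814 + (60/221)·0.7021 = 0.653

0.653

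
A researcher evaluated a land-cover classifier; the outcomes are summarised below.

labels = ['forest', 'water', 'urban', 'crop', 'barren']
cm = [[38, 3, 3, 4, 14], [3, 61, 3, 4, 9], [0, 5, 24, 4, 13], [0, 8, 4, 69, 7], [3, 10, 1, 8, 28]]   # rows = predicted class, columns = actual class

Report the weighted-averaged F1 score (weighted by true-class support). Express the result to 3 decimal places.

Per-class F1 score (2·TP/(2·TP+FP+FN)):
  forest: TP=38, FP=3+3+4+14=24, FN=3+0+0+3=6 → 76/106 = 0.7170
  water: TP=61, FP=3+3+4+9=19, FN=3+5+8+10=26 → 122/167 = 0.7305
  urban: TP=24, FP=0+5+4+13=22, FN=3+3+4+1=11 → 48/81 = 0.5926
  crop: TP=69, FP=0+8+4+7=19, FN=4+4+4+8=20 → 138/177 = 0.7797
  barren: TP=28, FP=3+10+1+8=22, FN=14+9+13+7=43 → 56/121 = 0.4628
Weighted-F1 score = Σ (supportᵢ/N)·F1 scoreᵢ with N=326: (44/326)·0.7170 + (87/326)·0.7305 + (35/326)·0.5926 + (89/326)·0.7797 + (71/326)·0.4628 = 0.669

0.669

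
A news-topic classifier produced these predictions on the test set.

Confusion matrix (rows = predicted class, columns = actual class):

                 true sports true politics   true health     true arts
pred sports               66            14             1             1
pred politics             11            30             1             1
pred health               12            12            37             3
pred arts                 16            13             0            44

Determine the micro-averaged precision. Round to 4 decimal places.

0.6756

Micro-averaging pools counts across classes: ΣTP=177, ΣFP=85, ΣFN=85.
Micro-precision = TP/(TP+FP) on pooled counts = 0.6756 (equals overall accuracy in single-label multiclass).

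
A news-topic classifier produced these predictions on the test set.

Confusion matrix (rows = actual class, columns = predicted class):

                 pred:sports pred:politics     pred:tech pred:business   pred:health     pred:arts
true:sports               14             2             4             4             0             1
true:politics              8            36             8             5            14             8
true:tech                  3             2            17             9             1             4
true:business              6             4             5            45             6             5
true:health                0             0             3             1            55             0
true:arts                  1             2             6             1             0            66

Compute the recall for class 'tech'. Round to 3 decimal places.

One-vs-rest for 'tech': TP = diagonal; FP = other classes predicted 'tech'; FN = 'tech' predicted as other.
recall = TP/(TP+FN).
tech: TP=17, FN=3+2+9+1+4=19 → 17/36 = 0.4722

0.472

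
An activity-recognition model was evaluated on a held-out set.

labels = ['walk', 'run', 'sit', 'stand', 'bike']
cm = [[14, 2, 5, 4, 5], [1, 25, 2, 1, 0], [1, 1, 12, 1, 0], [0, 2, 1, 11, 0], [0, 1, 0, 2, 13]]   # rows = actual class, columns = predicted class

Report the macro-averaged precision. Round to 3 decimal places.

Per-class precision (TP/(TP+FP)):
  walk: TP=14, FP=1+1+0+0=2 → 14/16 = 0.8750
  run: TP=25, FP=2+1+2+1=6 → 25/31 = 0.8065
  sit: TP=12, FP=5+2+1+0=8 → 12/20 = 0.6000
  stand: TP=11, FP=4+1+1+2=8 → 11/19 = 0.5789
  bike: TP=13, FP=5+0+0+0=5 → 13/18 = 0.7222
Macro-precision = mean = (0.8750 + 0.8065 + 0.6000 + 0.5789 + 0.7222) / 5 = 0.717

0.717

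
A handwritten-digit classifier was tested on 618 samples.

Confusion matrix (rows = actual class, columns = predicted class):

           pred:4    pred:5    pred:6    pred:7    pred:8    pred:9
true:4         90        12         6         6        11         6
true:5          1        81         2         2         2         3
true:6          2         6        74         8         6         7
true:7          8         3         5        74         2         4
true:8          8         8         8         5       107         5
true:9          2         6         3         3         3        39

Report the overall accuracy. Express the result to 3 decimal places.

Accuracy = trace / total = (90+81+74+74+107+39=465) / 618 = 465/618 = 0.752

0.752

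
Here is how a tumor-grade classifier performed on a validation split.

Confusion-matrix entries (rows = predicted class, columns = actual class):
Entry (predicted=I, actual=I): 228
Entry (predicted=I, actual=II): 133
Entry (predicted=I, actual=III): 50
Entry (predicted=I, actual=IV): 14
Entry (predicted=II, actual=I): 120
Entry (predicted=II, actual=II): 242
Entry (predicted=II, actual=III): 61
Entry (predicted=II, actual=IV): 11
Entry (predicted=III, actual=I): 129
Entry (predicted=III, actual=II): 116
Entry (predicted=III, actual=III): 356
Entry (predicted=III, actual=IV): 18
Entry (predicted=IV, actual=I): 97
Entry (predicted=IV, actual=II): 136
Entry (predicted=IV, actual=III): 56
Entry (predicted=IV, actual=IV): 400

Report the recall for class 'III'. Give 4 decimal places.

0.6807

Treat 'III' as positive and all other classes as negative.
recall = TP/(TP+FN).
III: TP=356, FN=50+61+56=167 → 356/523 = 0.68069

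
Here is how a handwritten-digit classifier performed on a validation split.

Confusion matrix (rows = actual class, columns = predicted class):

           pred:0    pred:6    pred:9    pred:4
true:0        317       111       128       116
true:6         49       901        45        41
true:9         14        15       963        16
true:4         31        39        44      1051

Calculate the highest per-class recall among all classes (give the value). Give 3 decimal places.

0.955

Per-class recall (TP/(TP+FN)):
  0: TP=317, FN=111+128+116=355 → 317/672 = 0.4717
  6: TP=901, FN=49+45+41=135 → 901/1036 = 0.8697
  9: TP=963, FN=14+15+16=45 → 963/1008 = 0.9554
  4: TP=1051, FN=31+39+44=114 → 1051/1165 = 0.9021
Highest is class '9' with recall = 0.955.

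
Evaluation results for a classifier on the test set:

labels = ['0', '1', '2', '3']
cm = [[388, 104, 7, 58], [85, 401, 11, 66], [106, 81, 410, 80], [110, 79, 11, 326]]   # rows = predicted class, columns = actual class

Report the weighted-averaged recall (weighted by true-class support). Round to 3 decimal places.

0.656

Per-class recall (TP/(TP+FN)):
  0: TP=388, FN=85+106+110=301 → 388/689 = 0.5631
  1: TP=401, FN=104+81+79=264 → 401/665 = 0.6030
  2: TP=410, FN=7+11+11=29 → 410/439 = 0.9339
  3: TP=326, FN=58+66+80=204 → 326/530 = 0.6151
Weighted-recall = Σ (supportᵢ/N)·recallᵢ with N=2323: (689/2323)·0.5631 + (665/2323)·0.6030 + (439/2323)·0.9339 + (530/2323)·0.6151 = 0.656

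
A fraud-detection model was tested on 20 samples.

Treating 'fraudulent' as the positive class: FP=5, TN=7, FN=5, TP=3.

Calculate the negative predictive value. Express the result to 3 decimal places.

NPV = TN/(TN+FN) = 7/(7+5) = 0.583

0.583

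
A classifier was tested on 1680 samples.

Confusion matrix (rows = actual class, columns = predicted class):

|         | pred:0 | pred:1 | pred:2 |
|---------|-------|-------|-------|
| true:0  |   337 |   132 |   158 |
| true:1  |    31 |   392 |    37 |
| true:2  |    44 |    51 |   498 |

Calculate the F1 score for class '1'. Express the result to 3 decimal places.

Take TP from the diagonal, FP from the rest of the '1' prediction marginal, FN from the rest of the '1' actual marginal.
F1 score = 2·TP/(2·TP+FP+FN).
1: TP=392, FP=132+51=183, FN=31+37=68 → 784/1035 = 0.7575

0.757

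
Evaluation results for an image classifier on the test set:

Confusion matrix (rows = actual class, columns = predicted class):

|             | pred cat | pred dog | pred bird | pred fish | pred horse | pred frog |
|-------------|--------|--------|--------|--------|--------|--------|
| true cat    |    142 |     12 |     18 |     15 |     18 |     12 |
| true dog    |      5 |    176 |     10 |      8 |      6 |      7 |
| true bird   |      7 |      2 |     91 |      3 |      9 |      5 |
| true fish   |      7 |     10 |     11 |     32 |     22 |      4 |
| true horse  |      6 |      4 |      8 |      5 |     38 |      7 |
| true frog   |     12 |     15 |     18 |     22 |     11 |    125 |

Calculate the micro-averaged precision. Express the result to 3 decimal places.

0.669

Micro-averaging pools counts across classes: ΣTP=604, ΣFP=299, ΣFN=299.
Micro-precision = TP/(TP+FP) on pooled counts = 0.669 (equals overall accuracy in single-label multiclass).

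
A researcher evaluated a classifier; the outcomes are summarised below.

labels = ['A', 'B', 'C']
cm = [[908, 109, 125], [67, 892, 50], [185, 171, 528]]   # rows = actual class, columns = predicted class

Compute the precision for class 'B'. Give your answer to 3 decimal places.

0.761

Treat 'B' as positive and all other classes as negative.
precision = TP/(TP+FP).
B: TP=892, FP=109+171=280 → 892/1172 = 0.7611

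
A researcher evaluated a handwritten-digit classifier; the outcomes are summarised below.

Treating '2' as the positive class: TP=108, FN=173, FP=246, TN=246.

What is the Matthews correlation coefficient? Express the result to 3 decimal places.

-0.112

MCC = (TP·TN − FP·FN) / √((TP+FP)(TP+FN)(TN+FP)(TN+FN))
Numerator = 108·246 − 246·173 = -15990
Denominator = √(354·281·492·419) = √20506366152 = 143200.4405
MCC = -15990 / 143200.4405 = -0.112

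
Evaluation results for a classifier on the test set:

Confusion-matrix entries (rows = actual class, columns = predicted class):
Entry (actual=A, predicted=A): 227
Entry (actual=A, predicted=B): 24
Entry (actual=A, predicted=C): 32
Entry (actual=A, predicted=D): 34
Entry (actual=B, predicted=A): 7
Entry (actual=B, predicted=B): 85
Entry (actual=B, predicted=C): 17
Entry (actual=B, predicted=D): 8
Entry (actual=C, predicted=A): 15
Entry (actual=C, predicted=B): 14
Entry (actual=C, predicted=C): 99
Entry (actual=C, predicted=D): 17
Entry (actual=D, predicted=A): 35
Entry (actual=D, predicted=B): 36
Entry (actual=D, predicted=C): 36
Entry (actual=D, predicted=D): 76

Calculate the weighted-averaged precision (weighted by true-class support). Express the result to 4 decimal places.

Per-class precision (TP/(TP+FP)):
  A: TP=227, FP=7+15+35=57 → 227/284 = 0.79930
  B: TP=85, FP=24+14+36=74 → 85/159 = 0.53459
  C: TP=99, FP=32+17+36=85 → 99/184 = 0.53804
  D: TP=76, FP=34+8+17=59 → 76/135 = 0.56296
Weighted-precision = Σ (supportᵢ/N)·precisionᵢ with N=762: (317/762)·0.79930 + (117/762)·0.53459 + (145/762)·0.53804 + (183/762)·0.56296 = 0.6522

0.6522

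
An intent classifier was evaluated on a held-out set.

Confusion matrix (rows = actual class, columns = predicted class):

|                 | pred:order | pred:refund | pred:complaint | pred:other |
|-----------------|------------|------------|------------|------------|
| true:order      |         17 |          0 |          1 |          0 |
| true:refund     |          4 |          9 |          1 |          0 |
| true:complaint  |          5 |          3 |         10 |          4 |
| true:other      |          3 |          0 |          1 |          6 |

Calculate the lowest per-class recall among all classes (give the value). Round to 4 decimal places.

Per-class recall (TP/(TP+FN)):
  order: TP=17, FN=0+1+0=1 → 17/18 = 0.94444
  refund: TP=9, FN=4+1+0=5 → 9/14 = 0.64286
  complaint: TP=10, FN=5+3+4=12 → 10/22 = 0.45455
  other: TP=6, FN=3+0+1=4 → 6/10 = 0.60000
Lowest is class 'complaint' with recall = 0.4545.

0.4545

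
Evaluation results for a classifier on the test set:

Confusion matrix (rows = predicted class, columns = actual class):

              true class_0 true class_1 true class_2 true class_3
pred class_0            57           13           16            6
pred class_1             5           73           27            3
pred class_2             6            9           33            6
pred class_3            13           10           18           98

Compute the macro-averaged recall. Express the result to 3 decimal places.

0.654

Per-class recall (TP/(TP+FN)):
  class_0: TP=57, FN=5+6+13=24 → 57/81 = 0.7037
  class_1: TP=73, FN=13+9+10=32 → 73/105 = 0.6952
  class_2: TP=33, FN=16+27+18=61 → 33/94 = 0.3511
  class_3: TP=98, FN=6+3+6=15 → 98/113 = 0.8673
Macro-recall = mean = (0.7037 + 0.6952 + 0.3511 + 0.8673) / 4 = 0.654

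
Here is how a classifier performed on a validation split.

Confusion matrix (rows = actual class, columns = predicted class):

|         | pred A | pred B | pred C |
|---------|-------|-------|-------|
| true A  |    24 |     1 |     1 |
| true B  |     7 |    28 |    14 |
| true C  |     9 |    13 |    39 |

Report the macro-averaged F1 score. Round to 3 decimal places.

0.674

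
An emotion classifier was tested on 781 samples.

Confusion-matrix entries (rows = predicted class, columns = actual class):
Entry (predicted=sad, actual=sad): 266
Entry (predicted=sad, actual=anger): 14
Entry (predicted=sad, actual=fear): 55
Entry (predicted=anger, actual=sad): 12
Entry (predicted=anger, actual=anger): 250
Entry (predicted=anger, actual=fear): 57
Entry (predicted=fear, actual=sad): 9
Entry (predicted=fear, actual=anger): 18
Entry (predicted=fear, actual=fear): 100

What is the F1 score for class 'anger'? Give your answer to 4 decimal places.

0.8319

Take TP from the diagonal, FP from the rest of the 'anger' prediction marginal, FN from the rest of the 'anger' actual marginal.
F1 score = 2·TP/(2·TP+FP+FN).
anger: TP=250, FP=12+57=69, FN=14+18=32 → 500/601 = 0.83195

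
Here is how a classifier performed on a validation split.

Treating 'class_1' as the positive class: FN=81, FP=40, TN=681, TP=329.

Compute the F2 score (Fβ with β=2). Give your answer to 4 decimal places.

Fβ = (1+β²)·TP / ((1+β²)·TP + β²·FN + FP), with β²=4
= 5·329 / (5·329 + 4·81 + 40) = 0.8188

0.8188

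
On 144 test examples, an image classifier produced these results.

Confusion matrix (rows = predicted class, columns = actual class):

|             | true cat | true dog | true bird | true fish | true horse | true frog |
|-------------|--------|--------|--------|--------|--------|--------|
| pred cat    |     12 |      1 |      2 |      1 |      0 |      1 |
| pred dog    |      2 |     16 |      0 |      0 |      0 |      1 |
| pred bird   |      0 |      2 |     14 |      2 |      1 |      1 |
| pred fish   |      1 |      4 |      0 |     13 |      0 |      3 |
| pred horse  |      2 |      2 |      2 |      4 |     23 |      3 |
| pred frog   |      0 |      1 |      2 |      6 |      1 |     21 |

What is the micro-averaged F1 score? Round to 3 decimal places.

0.688

Micro-averaging pools counts across classes: ΣTP=99, ΣFP=45, ΣFN=45.
Micro-F1 score = 2·TP/(2·TP+FP+FN) on pooled counts = 0.688 (equals overall accuracy in single-label multiclass).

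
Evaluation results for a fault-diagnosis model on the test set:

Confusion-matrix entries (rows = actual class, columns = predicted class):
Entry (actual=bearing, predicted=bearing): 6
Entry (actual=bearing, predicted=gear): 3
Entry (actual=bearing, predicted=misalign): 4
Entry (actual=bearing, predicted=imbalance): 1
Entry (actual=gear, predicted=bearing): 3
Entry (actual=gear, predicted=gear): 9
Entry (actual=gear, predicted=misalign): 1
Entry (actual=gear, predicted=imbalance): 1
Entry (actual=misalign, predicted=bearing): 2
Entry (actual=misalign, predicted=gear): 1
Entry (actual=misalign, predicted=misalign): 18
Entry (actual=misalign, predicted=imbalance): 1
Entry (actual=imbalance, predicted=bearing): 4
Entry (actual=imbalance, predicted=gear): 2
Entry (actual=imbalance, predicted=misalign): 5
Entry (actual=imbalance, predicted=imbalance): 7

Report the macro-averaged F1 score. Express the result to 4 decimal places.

0.5636

Per-class F1 score (2·TP/(2·TP+FP+FN)):
  bearing: TP=6, FP=3+2+4=9, FN=3+4+1=8 → 12/29 = 0.41379
  gear: TP=9, FP=3+1+2=6, FN=3+1+1=5 → 18/29 = 0.62069
  misalign: TP=18, FP=4+1+5=10, FN=2+1+1=4 → 36/50 = 0.72000
  imbalance: TP=7, FP=1+1+1=3, FN=4+2+5=11 → 14/28 = 0.50000
Macro-F1 score = mean = (0.41379 + 0.62069 + 0.72000 + 0.50000) / 4 = 0.5636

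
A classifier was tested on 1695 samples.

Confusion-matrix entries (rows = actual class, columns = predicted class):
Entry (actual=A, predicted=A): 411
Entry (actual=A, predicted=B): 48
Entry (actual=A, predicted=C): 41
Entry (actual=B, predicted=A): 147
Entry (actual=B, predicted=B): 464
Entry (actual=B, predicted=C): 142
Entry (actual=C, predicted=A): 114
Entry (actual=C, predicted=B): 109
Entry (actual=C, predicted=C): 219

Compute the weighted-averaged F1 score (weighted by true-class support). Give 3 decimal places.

0.642

Per-class F1 score (2·TP/(2·TP+FP+FN)):
  A: TP=411, FP=147+114=261, FN=48+41=89 → 822/1172 = 0.7014
  B: TP=464, FP=48+109=157, FN=147+142=289 → 928/1374 = 0.6754
  C: TP=219, FP=41+142=183, FN=114+109=223 → 438/844 = 0.5190
Weighted-F1 score = Σ (supportᵢ/N)·F1 scoreᵢ with N=1695: (500/1695)·0.7014 + (753/1695)·0.6754 + (442/1695)·0.5190 = 0.642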